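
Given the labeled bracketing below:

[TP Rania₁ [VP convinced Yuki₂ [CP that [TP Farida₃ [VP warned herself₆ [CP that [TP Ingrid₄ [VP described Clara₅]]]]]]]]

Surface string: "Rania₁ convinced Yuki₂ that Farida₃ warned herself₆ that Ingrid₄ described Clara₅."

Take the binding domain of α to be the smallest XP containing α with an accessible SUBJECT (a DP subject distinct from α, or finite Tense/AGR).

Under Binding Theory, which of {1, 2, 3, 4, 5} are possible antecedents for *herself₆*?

*herself* is an anaphor, so Principle A applies: it must be bound in its binding domain.
Binding domain of *herself₆*: the embedded TP, whose subject is Farida₃.
*Rania₁* c-commands the anaphor but is outside its binding domain → cannot satisfy Principle A.
*Yuki₂* c-commands the anaphor but is outside its binding domain → cannot satisfy Principle A.
*Farida₃* c-commands the anaphor within its binding domain → licit binder.
*Ingrid₄* does not c-command the anaphor → cannot bind it.
*Clara₅* does not c-command the anaphor → cannot bind it.

{3}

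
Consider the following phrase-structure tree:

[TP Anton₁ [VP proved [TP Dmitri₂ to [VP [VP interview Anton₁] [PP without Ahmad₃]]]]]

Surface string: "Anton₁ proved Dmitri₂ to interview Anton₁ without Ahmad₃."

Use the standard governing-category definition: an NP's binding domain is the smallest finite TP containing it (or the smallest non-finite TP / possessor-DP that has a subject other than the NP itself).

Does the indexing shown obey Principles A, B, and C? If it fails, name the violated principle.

Principle C

The two coindexed NPs are *Anton₁* (the higher occurrence) and *Anton₁* (the lower occurrence).
*Anton₁* (the lower occurrence) is an R-expression. Principle C requires it to be free everywhere.
*Anton₁* (the higher occurrence) c-commands it and carries the same index.
The R-expression is bound → Principle C violation.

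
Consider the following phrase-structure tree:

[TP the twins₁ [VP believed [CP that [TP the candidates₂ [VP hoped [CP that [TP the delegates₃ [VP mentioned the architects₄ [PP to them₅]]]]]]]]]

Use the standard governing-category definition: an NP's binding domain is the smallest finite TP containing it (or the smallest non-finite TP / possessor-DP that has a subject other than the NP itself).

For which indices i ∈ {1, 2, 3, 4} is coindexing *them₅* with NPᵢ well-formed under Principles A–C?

*them* is a pronoun, so Principle B applies: it must be free in its binding domain.
Binding domain of *them₅*: the embedded TP, whose subject is the delegates₃.
*the twins₁* c-commands the pronoun but from outside its binding domain, and is not c-commanded by it → coindexation permitted.
*the candidates₂* c-commands the pronoun but from outside its binding domain, and is not c-commanded by it → coindexation permitted.
*the delegates₃* c-commands the pronoun within its binding domain → coindexation would violate Principle B.
*the architects₄* c-commands the pronoun within its binding domain → coindexation would violate Principle B.

{1, 2}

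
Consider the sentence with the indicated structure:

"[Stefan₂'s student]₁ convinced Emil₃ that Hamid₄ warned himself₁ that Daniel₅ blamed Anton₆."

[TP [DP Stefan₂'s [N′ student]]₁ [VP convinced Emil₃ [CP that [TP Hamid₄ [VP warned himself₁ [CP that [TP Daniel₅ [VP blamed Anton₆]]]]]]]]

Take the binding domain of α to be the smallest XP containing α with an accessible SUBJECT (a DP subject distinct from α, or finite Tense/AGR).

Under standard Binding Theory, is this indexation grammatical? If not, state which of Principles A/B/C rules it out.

Principle A

The two coindexed NPs are *[Stefan₂'s student]₁* and *himself₁*.
*himself₁* is an anaphor. Principle A requires it to be bound within its binding domain — the embedded TP, whose subject is Hamid₄.
Within that domain it is c-commanded by *Hamid₄*, which does not share its index.
*[Stefan₂'s student]₁* does c-command the anaphor, but from outside its binding domain.
The anaphor is unbound in its domain → Principle A violation.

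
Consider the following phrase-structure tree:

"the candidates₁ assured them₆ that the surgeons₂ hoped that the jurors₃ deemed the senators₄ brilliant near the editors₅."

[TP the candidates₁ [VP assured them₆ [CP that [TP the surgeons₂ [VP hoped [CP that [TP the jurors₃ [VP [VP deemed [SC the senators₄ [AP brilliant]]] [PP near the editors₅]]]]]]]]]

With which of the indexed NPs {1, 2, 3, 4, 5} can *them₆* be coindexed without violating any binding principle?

none

*them* is a pronoun, so Principle B applies: it must be free in its binding domain.
Binding domain of *them₆*: the matrix TP, whose subject is the candidates₁.
*the candidates₁* c-commands the pronoun within its binding domain → coindexation would violate Principle B.
*the surgeons₂*: the pronoun c-commands this R-expression → coindexation would violate Principle C on *the surgeons₂*.
*the jurors₃*: the pronoun c-commands this R-expression → coindexation would violate Principle C on *the jurors₃*.
*the senators₄*: the pronoun c-commands this R-expression → coindexation would violate Principle C on *the senators₄*.
*the editors₅*: the pronoun c-commands this R-expression → coindexation would violate Principle C on *the editors₅*.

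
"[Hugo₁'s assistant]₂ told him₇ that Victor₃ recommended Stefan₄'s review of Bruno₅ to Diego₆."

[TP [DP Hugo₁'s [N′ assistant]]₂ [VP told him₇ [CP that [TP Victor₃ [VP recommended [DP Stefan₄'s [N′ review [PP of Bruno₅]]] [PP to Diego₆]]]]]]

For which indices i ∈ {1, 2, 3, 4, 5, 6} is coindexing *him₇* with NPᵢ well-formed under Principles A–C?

*him* is a pronoun, so Principle B applies: it must be free in its binding domain.
Binding domain of *him₇*: the matrix TP, whose subject is [Hugo₁'s assistant]₂.
*Hugo₁* and the pronoun do not c-command one another → neither Principle B nor Principle C is at stake; coindexation permitted.
*[Hugo₁'s assistant]₂* c-commands the pronoun within its binding domain → coindexation would violate Principle B.
*Victor₃*: the pronoun c-commands this R-expression → coindexation would violate Principle C on *Victor₃*.
*Stefan₄*: the pronoun c-commands this R-expression → coindexation would violate Principle C on *Stefan₄*.
*Bruno₅*: the pronoun c-commands this R-expression → coindexation would violate Principle C on *Bruno₅*.
*Diego₆*: the pronoun c-commands this R-expression → coindexation would violate Principle C on *Diego₆*.

{1}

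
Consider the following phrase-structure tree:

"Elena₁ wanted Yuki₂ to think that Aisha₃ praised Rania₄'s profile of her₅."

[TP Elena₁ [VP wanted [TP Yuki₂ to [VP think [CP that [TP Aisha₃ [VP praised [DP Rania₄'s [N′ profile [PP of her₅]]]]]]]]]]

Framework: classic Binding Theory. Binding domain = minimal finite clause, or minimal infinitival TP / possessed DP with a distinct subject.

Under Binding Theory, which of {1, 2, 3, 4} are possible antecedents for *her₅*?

{1, 2, 3}

*her* is a pronoun, so Principle B applies: it must be free in its binding domain.
Binding domain of *her₅*: the possessed DP, whose subject is Rania₄.
*Elena₁* c-commands the pronoun but from outside its binding domain, and is not c-commanded by it → coindexation permitted.
*Yuki₂* c-commands the pronoun but from outside its binding domain, and is not c-commanded by it → coindexation permitted.
*Aisha₃* c-commands the pronoun but from outside its binding domain, and is not c-commanded by it → coindexation permitted.
*Rania₄* c-commands the pronoun within its binding domain → coindexation would violate Principle B.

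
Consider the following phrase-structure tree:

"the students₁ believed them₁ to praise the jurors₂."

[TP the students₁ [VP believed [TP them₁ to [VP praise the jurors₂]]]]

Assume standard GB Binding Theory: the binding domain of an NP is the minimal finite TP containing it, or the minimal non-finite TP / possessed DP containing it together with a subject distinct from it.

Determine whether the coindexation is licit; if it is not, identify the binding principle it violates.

Principle B

The two coindexed NPs are *the students₁* and *them₁*.
*them₁* is a pronoun. Its binding domain is the matrix TP, whose subject is the students₁.
*the students₁* c-commands it within that domain and carries the same index.
The pronoun is locally bound → Principle B violation.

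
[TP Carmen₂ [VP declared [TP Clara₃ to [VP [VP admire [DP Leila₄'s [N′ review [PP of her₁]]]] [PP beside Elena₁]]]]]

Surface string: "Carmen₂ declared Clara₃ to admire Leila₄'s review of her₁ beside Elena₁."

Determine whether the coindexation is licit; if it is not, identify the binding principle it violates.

grammatical

The two coindexed NPs are *Elena₁* and *her₁*.
*her₁* is a pronoun; its binding domain is the possessed DP, whose subject is Leila₄. Within that domain it is c-commanded only by *Leila₄*, which carries a different index — the pronoun is free locally, so Principle B holds.
*Elena₁* is an R-expression; *her₁* does not c-command it, and no other NP shares its index, so Principle C is satisfied.
All principles are respected.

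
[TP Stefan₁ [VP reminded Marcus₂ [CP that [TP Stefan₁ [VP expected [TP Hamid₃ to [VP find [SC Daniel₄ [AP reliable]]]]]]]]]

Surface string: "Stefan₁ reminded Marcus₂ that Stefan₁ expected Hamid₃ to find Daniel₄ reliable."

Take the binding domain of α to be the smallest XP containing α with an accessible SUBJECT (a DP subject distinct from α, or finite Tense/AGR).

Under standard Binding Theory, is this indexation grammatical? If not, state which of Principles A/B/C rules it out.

The two coindexed NPs are *Stefan₁* (the lower occurrence) and *Stefan₁* (the higher occurrence).
*Stefan₁* (the lower occurrence) is an R-expression. Principle C requires it to be free everywhere.
*Stefan₁* (the higher occurrence) c-commands it and carries the same index.
The R-expression is bound → Principle C violation.

Principle C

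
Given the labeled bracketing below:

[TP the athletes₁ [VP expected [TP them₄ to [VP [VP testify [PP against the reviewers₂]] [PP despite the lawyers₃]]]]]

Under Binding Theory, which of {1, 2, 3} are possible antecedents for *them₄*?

none

*them* is a pronoun, so Principle B applies: it must be free in its binding domain.
Binding domain of *them₄*: the matrix TP, whose subject is the athletes₁.
*the athletes₁* c-commands the pronoun within its binding domain → coindexation would violate Principle B.
*the reviewers₂*: the pronoun c-commands this R-expression → coindexation would violate Principle C on *the reviewers₂*.
*the lawyers₃*: the pronoun c-commands this R-expression → coindexation would violate Principle C on *the lawyers₃*.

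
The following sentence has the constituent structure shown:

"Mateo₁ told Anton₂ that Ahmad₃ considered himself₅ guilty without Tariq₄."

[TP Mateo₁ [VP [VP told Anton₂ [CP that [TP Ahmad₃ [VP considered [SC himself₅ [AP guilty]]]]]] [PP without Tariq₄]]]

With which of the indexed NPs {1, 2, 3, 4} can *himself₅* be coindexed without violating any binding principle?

{3}

*himself* is an anaphor, so Principle A applies: it must be bound in its binding domain.
Binding domain of *himself₅*: the embedded TP, whose subject is Ahmad₃.
*Mateo₁* c-commands the anaphor but is outside its binding domain → cannot satisfy Principle A.
*Anton₂* c-commands the anaphor but is outside its binding domain → cannot satisfy Principle A.
*Ahmad₃* c-commands the anaphor within its binding domain → licit binder.
*Tariq₄* does not c-command the anaphor → cannot bind it.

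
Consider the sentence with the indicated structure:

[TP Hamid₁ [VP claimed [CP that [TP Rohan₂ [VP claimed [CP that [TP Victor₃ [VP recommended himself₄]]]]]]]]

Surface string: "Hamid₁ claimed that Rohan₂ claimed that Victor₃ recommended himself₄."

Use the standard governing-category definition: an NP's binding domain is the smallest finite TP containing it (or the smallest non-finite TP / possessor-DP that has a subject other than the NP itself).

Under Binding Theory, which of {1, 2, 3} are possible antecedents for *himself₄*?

{3}

*himself* is an anaphor, so Principle A applies: it must be bound in its binding domain.
Binding domain of *himself₄*: the embedded TP, whose subject is Victor₃.
*Hamid₁* c-commands the anaphor but is outside its binding domain → cannot satisfy Principle A.
*Rohan₂* c-commands the anaphor but is outside its binding domain → cannot satisfy Principle A.
*Victor₃* c-commands the anaphor within its binding domain → licit binder.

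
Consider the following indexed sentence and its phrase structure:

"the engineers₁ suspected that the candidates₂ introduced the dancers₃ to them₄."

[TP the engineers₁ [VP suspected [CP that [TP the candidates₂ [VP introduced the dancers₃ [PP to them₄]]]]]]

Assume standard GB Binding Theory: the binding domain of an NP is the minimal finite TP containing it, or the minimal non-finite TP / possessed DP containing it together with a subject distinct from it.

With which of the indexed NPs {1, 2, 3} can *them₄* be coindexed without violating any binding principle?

*them* is a pronoun, so Principle B applies: it must be free in its binding domain.
Binding domain of *them₄*: the embedded TP, whose subject is the candidates₂.
*the engineers₁* c-commands the pronoun but from outside its binding domain, and is not c-commanded by it → coindexation permitted.
*the candidates₂* c-commands the pronoun within its binding domain → coindexation would violate Principle B.
*the dancers₃* c-commands the pronoun within its binding domain → coindexation would violate Principle B.

{1}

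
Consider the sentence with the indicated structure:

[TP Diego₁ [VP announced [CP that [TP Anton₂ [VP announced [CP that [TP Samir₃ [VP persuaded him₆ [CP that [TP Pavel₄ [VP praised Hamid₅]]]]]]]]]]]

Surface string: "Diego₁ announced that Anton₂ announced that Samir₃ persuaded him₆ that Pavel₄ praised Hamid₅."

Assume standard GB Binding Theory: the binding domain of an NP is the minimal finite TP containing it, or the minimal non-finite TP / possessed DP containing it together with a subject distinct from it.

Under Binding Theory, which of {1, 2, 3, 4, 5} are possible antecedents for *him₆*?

{1, 2}

*him* is a pronoun, so Principle B applies: it must be free in its binding domain.
Binding domain of *him₆*: the embedded TP, whose subject is Samir₃.
*Diego₁* c-commands the pronoun but from outside its binding domain, and is not c-commanded by it → coindexation permitted.
*Anton₂* c-commands the pronoun but from outside its binding domain, and is not c-commanded by it → coindexation permitted.
*Samir₃* c-commands the pronoun within its binding domain → coindexation would violate Principle B.
*Pavel₄*: the pronoun c-commands this R-expression → coindexation would violate Principle C on *Pavel₄*.
*Hamid₅*: the pronoun c-commands this R-expression → coindexation would violate Principle C on *Hamid₅*.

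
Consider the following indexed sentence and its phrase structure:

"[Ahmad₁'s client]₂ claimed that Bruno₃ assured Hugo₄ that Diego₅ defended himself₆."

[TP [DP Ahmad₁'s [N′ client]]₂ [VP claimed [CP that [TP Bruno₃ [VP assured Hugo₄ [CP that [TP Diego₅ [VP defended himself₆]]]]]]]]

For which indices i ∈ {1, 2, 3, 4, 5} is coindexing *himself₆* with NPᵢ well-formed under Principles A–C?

*himself* is an anaphor, so Principle A applies: it must be bound in its binding domain.
Binding domain of *himself₆*: the embedded TP, whose subject is Diego₅.
*Ahmad₁* does not c-command the anaphor → cannot bind it.
*[Ahmad₁'s client]₂* c-commands the anaphor but is outside its binding domain → cannot satisfy Principle A.
*Bruno₃* c-commands the anaphor but is outside its binding domain → cannot satisfy Principle A.
*Hugo₄* c-commands the anaphor but is outside its binding domain → cannot satisfy Principle A.
*Diego₅* c-commands the anaphor within its binding domain → licit binder.

{5}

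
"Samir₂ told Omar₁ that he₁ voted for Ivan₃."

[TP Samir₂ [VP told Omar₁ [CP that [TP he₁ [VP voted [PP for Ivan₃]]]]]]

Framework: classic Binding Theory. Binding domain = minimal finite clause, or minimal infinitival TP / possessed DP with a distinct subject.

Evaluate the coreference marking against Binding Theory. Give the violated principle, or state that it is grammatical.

The two coindexed NPs are *Omar₁* and *he₁*.
*he₁* is a pronoun; nothing c-commands it within its binding domain (the embedded TP.), so Principle B holds trivially.
*Omar₁* is an R-expression; *he₁* does not c-command it, and no other NP shares its index, so Principle C is satisfied.
All principles are respected.

grammatical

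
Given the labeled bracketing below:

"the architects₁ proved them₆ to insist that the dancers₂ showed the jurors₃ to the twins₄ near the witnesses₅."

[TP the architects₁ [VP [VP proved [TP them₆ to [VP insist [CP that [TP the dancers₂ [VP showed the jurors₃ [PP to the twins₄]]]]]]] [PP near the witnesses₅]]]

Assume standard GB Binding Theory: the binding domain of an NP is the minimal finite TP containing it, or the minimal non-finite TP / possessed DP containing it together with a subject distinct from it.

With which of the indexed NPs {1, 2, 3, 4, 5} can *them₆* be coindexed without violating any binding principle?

*them* is a pronoun, so Principle B applies: it must be free in its binding domain.
Binding domain of *them₆*: the matrix TP, whose subject is the architects₁.
*the architects₁* c-commands the pronoun within its binding domain → coindexation would violate Principle B.
*the dancers₂*: the pronoun c-commands this R-expression → coindexation would violate Principle C on *the dancers₂*.
*the jurors₃*: the pronoun c-commands this R-expression → coindexation would violate Principle C on *the jurors₃*.
*the twins₄*: the pronoun c-commands this R-expression → coindexation would violate Principle C on *the twins₄*.
*the witnesses₅* and the pronoun do not c-command one another → neither Principle B nor Principle C is at stake; coindexation permitted.

{5}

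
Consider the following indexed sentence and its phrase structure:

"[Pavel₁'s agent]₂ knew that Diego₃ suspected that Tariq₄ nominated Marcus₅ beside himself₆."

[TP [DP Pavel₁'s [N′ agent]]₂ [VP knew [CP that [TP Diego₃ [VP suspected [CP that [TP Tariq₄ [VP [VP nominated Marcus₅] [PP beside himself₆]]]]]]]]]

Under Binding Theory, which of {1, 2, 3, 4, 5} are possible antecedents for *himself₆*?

{4}

*himself* is an anaphor, so Principle A applies: it must be bound in its binding domain.
Binding domain of *himself₆*: the embedded TP, whose subject is Tariq₄.
*Pavel₁* does not c-command the anaphor → cannot bind it.
*[Pavel₁'s agent]₂* c-commands the anaphor but is outside its binding domain → cannot satisfy Principle A.
*Diego₃* c-commands the anaphor but is outside its binding domain → cannot satisfy Principle A.
*Tariq₄* c-commands the anaphor within its binding domain → licit binder.
*Marcus₅* does not c-command the anaphor → cannot bind it.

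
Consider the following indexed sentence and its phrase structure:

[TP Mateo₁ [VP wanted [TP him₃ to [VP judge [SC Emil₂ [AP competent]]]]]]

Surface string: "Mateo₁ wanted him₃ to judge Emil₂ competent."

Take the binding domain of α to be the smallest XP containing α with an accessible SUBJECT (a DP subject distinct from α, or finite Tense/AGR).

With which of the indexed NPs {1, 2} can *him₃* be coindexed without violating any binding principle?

*him* is a pronoun, so Principle B applies: it must be free in its binding domain.
Binding domain of *him₃*: the matrix TP, whose subject is Mateo₁.
*Mateo₁* c-commands the pronoun within its binding domain → coindexation would violate Principle B.
*Emil₂*: the pronoun c-commands this R-expression → coindexation would violate Principle C on *Emil₂*.

none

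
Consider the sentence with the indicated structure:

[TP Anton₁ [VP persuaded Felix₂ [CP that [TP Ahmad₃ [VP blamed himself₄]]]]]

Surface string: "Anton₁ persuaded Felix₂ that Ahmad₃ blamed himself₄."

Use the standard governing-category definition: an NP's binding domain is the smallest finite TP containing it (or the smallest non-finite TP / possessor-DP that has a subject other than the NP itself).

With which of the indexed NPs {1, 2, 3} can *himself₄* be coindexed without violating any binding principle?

{3}

*himself* is an anaphor, so Principle A applies: it must be bound in its binding domain.
Binding domain of *himself₄*: the embedded TP, whose subject is Ahmad₃.
*Anton₁* c-commands the anaphor but is outside its binding domain → cannot satisfy Principle A.
*Felix₂* c-commands the anaphor but is outside its binding domain → cannot satisfy Principle A.
*Ahmad₃* c-commands the anaphor within its binding domain → licit binder.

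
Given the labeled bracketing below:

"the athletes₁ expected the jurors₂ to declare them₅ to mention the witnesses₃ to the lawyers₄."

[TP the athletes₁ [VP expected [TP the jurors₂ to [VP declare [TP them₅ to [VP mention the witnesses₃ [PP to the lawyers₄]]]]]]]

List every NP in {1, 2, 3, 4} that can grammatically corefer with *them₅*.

{1}

*them* is a pronoun, so Principle B applies: it must be free in its binding domain.
Binding domain of *them₅*: the embedded TP, whose subject is the jurors₂.
*the athletes₁* c-commands the pronoun but from outside its binding domain, and is not c-commanded by it → coindexation permitted.
*the jurors₂* c-commands the pronoun within its binding domain → coindexation would violate Principle B.
*the witnesses₃*: the pronoun c-commands this R-expression → coindexation would violate Principle C on *the witnesses₃*.
*the lawyers₄*: the pronoun c-commands this R-expression → coindexation would violate Principle C on *the lawyers₄*.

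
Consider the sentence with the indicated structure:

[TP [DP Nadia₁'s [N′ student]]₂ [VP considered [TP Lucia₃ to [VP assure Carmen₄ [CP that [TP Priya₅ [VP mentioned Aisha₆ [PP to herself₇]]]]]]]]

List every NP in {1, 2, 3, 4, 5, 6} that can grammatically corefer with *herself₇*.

{5, 6}

*herself* is an anaphor, so Principle A applies: it must be bound in its binding domain.
Binding domain of *herself₇*: the embedded TP, whose subject is Priya₅.
*Nadia₁* does not c-command the anaphor → cannot bind it.
*[Nadia₁'s student]₂* c-commands the anaphor but is outside its binding domain → cannot satisfy Principle A.
*Lucia₃* c-commands the anaphor but is outside its binding domain → cannot satisfy Principle A.
*Carmen₄* c-commands the anaphor but is outside its binding domain → cannot satisfy Principle A.
*Priya₅* c-commands the anaphor within its binding domain → licit binder.
*Aisha₆* c-commands the anaphor within its binding domain → licit binder.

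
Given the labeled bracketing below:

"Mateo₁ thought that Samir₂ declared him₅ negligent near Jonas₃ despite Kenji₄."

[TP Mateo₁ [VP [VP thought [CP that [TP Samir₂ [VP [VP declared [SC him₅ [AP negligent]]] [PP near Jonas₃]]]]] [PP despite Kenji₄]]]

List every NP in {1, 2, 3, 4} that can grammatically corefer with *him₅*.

{1, 3, 4}

*him* is a pronoun, so Principle B applies: it must be free in its binding domain.
Binding domain of *him₅*: the embedded TP, whose subject is Samir₂.
*Mateo₁* c-commands the pronoun but from outside its binding domain, and is not c-commanded by it → coindexation permitted.
*Samir₂* c-commands the pronoun within its binding domain → coindexation would violate Principle B.
*Jonas₃* and the pronoun do not c-command one another → neither Principle B nor Principle C is at stake; coindexation permitted.
*Kenji₄* and the pronoun do not c-command one another → neither Principle B nor Principle C is at stake; coindexation permitted.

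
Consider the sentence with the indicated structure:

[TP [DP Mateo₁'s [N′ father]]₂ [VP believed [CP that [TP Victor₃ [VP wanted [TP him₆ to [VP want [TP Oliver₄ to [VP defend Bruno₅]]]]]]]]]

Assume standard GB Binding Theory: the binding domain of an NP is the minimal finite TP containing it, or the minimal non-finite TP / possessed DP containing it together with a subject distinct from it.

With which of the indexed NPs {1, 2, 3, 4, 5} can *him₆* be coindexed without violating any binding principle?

*him* is a pronoun, so Principle B applies: it must be free in its binding domain.
Binding domain of *him₆*: the embedded TP, whose subject is Victor₃.
*Mateo₁* and the pronoun do not c-command one another → neither Principle B nor Principle C is at stake; coindexation permitted.
*[Mateo₁'s father]₂* c-commands the pronoun but from outside its binding domain, and is not c-commanded by it → coindexation permitted.
*Victor₃* c-commands the pronoun within its binding domain → coindexation would violate Principle B.
*Oliver₄*: the pronoun c-commands this R-expression → coindexation would violate Principle C on *Oliver₄*.
*Bruno₅*: the pronoun c-commands this R-expression → coindexation would violate Principle C on *Bruno₅*.

{1, 2}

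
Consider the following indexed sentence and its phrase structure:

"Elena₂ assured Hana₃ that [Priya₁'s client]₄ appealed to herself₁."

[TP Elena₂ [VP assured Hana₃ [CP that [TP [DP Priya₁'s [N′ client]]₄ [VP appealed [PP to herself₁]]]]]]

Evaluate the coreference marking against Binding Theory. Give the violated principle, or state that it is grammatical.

Principle A

The two coindexed NPs are *Priya₁* and *herself₁*.
*herself₁* is an anaphor. Principle A requires it to be bound within its binding domain — the embedded TP, whose subject is [Priya₁'s client]₄.
Within that domain it is c-commanded by *[Priya₁'s client]₄*, which does not share its index.
*Priya₁* does not c-command the anaphor at all.
The anaphor is unbound in its domain → Principle A violation.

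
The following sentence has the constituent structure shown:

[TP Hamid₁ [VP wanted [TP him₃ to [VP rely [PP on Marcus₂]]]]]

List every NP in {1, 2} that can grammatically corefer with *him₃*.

*him* is a pronoun, so Principle B applies: it must be free in its binding domain.
Binding domain of *him₃*: the matrix TP, whose subject is Hamid₁.
*Hamid₁* c-commands the pronoun within its binding domain → coindexation would violate Principle B.
*Marcus₂*: the pronoun c-commands this R-expression → coindexation would violate Principle C on *Marcus₂*.

none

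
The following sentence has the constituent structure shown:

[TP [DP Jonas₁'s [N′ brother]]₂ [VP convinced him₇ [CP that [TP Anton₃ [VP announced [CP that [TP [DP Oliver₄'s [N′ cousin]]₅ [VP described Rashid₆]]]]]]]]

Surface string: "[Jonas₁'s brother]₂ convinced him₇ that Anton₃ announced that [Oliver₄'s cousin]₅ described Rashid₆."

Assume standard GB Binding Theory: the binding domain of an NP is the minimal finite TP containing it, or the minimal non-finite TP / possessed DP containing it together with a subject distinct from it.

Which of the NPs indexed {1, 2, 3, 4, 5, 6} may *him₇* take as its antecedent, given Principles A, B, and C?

{1}

*him* is a pronoun, so Principle B applies: it must be free in its binding domain.
Binding domain of *him₇*: the matrix TP, whose subject is [Jonas₁'s brother]₂.
*Jonas₁* and the pronoun do not c-command one another → neither Principle B nor Principle C is at stake; coindexation permitted.
*[Jonas₁'s brother]₂* c-commands the pronoun within its binding domain → coindexation would violate Principle B.
*Anton₃*: the pronoun c-commands this R-expression → coindexation would violate Principle C on *Anton₃*.
*Oliver₄*: the pronoun c-commands this R-expression → coindexation would violate Principle C on *Oliver₄*.
*[Oliver₄'s cousin]₅*: the pronoun c-commands this R-expression → coindexation would violate Principle C on *[Oliver₄'s cousin]₅*.
*Rashid₆*: the pronoun c-commands this R-expression → coindexation would violate Principle C on *Rashid₆*.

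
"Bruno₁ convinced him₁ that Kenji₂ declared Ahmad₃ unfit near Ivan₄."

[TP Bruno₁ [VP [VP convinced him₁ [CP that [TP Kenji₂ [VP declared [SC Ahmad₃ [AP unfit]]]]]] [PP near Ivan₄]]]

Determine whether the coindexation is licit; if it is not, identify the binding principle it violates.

Principle B

The two coindexed NPs are *Bruno₁* and *him₁*.
*him₁* is a pronoun. Its binding domain is the matrix TP, whose subject is Bruno₁.
*Bruno₁* c-commands it within that domain and carries the same index.
The pronoun is locally bound → Principle B violation.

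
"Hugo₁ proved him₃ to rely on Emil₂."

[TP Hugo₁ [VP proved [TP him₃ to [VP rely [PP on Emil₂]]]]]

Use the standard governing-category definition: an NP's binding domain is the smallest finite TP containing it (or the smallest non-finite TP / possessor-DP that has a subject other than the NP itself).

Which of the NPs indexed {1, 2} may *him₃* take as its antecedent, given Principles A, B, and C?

none

*him* is a pronoun, so Principle B applies: it must be free in its binding domain.
Binding domain of *him₃*: the matrix TP, whose subject is Hugo₁.
*Hugo₁* c-commands the pronoun within its binding domain → coindexation would violate Principle B.
*Emil₂*: the pronoun c-commands this R-expression → coindexation would violate Principle C on *Emil₂*.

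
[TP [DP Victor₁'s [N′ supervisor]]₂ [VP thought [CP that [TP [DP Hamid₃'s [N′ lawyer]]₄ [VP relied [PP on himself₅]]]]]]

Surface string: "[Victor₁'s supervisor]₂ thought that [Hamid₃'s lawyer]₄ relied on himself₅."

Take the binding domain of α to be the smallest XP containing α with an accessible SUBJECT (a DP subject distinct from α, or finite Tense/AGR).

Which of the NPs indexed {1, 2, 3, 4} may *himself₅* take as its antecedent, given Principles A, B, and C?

*himself* is an anaphor, so Principle A applies: it must be bound in its binding domain.
Binding domain of *himself₅*: the embedded TP, whose subject is [Hamid₃'s lawyer]₄.
*Victor₁* does not c-command the anaphor → cannot bind it.
*[Victor₁'s supervisor]₂* c-commands the anaphor but is outside its binding domain → cannot satisfy Principle A.
*Hamid₃* does not c-command the anaphor → cannot bind it.
*[Hamid₃'s lawyer]₄* c-commands the anaphor within its binding domain → licit binder.

{4}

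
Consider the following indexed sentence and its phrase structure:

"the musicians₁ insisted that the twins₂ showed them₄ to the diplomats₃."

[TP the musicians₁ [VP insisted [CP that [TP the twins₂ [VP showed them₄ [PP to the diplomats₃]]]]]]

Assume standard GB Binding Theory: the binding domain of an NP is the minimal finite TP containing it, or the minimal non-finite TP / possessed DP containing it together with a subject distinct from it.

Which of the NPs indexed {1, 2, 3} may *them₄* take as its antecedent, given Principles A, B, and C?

{1}

*them* is a pronoun, so Principle B applies: it must be free in its binding domain.
Binding domain of *them₄*: the embedded TP, whose subject is the twins₂.
*the musicians₁* c-commands the pronoun but from outside its binding domain, and is not c-commanded by it → coindexation permitted.
*the twins₂* c-commands the pronoun within its binding domain → coindexation would violate Principle B.
*the diplomats₃*: the pronoun c-commands this R-expression → coindexation would violate Principle C on *the diplomats₃*.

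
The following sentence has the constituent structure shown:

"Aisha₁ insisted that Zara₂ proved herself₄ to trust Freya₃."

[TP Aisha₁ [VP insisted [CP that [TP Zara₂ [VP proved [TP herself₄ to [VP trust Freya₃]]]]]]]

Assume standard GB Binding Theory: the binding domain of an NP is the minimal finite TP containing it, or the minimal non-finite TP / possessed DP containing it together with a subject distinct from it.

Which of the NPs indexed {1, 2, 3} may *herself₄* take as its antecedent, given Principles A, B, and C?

*herself* is an anaphor, so Principle A applies: it must be bound in its binding domain.
Binding domain of *herself₄*: the embedded TP, whose subject is Zara₂.
*Aisha₁* c-commands the anaphor but is outside its binding domain → cannot satisfy Principle A.
*Zara₂* c-commands the anaphor within its binding domain → licit binder.
*Freya₃* does not c-command the anaphor → cannot bind it.

{2}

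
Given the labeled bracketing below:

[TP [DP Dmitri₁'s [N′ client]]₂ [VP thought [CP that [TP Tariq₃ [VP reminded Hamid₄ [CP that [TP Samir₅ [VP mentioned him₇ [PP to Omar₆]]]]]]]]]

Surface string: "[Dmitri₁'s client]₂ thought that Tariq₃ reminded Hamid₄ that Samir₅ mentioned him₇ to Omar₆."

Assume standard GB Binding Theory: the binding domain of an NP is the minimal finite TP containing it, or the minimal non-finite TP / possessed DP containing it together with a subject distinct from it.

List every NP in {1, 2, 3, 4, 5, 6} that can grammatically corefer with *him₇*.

*him* is a pronoun, so Principle B applies: it must be free in its binding domain.
Binding domain of *him₇*: the embedded TP, whose subject is Samir₅.
*Dmitri₁* and the pronoun do not c-command one another → neither Principle B nor Principle C is at stake; coindexation permitted.
*[Dmitri₁'s client]₂* c-commands the pronoun but from outside its binding domain, and is not c-commanded by it → coindexation permitted.
*Tariq₃* c-commands the pronoun but from outside its binding domain, and is not c-commanded by it → coindexation permitted.
*Hamid₄* c-commands the pronoun but from outside its binding domain, and is not c-commanded by it → coindexation permitted.
*Samir₅* c-commands the pronoun within its binding domain → coindexation would violate Principle B.
*Omar₆*: the pronoun c-commands this R-expression → coindexation would violate Principle C on *Omar₆*.

{1, 2, 3, 4}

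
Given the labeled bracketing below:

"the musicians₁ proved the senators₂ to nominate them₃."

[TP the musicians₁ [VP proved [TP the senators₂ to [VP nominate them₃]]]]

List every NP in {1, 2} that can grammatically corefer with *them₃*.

*them* is a pronoun, so Principle B applies: it must be free in its binding domain.
Binding domain of *them₃*: the embedded TP, whose subject is the senators₂.
*the musicians₁* c-commands the pronoun but from outside its binding domain, and is not c-commanded by it → coindexation permitted.
*the senators₂* c-commands the pronoun within its binding domain → coindexation would violate Principle B.

{1}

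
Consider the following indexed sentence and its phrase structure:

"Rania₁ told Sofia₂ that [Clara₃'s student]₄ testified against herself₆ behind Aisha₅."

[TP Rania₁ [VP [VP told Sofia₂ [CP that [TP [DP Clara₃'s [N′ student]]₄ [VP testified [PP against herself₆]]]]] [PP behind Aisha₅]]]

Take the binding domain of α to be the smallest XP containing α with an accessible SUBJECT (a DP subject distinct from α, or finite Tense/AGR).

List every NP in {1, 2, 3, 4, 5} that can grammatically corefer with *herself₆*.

{4}

*herself* is an anaphor, so Principle A applies: it must be bound in its binding domain.
Binding domain of *herself₆*: the embedded TP, whose subject is [Clara₃'s student]₄.
*Rania₁* c-commands the anaphor but is outside its binding domain → cannot satisfy Principle A.
*Sofia₂* c-commands the anaphor but is outside its binding domain → cannot satisfy Principle A.
*Clara₃* does not c-command the anaphor → cannot bind it.
*[Clara₃'s student]₄* c-commands the anaphor within its binding domain → licit binder.
*Aisha₅* does not c-command the anaphor → cannot bind it.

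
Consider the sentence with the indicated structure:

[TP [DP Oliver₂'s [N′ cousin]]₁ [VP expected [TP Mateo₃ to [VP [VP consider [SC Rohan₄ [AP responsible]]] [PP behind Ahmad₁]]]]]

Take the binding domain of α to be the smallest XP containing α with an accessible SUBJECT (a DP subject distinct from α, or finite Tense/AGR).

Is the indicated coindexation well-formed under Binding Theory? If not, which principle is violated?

The two coindexed NPs are *[Oliver₂'s cousin]₁* and *Ahmad₁*.
*Ahmad₁* is an R-expression. Principle C requires it to be free everywhere.
*[Oliver₂'s cousin]₁* c-commands it and carries the same index.
The R-expression is bound → Principle C violation.

Principle C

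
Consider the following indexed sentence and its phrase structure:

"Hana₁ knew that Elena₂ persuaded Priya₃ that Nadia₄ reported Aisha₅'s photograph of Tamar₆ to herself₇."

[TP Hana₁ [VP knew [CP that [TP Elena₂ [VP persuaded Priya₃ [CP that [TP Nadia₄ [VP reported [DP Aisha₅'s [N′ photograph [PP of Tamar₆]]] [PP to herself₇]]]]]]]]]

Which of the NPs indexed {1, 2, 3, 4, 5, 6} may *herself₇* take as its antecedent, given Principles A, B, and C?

{4}

*herself* is an anaphor, so Principle A applies: it must be bound in its binding domain.
Binding domain of *herself₇*: the embedded TP, whose subject is Nadia₄.
*Hana₁* c-commands the anaphor but is outside its binding domain → cannot satisfy Principle A.
*Elena₂* c-commands the anaphor but is outside its binding domain → cannot satisfy Principle A.
*Priya₃* c-commands the anaphor but is outside its binding domain → cannot satisfy Principle A.
*Nadia₄* c-commands the anaphor within its binding domain → licit binder.
*Aisha₅* does not c-command the anaphor → cannot bind it.
*Tamar₆* does not c-command the anaphor → cannot bind it.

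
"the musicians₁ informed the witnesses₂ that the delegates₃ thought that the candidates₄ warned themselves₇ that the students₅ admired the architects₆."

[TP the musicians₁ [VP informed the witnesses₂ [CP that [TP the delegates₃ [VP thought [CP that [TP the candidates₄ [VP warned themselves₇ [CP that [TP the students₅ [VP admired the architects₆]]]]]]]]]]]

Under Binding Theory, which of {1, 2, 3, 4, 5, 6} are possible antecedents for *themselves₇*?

*themselves* is an anaphor, so Principle A applies: it must be bound in its binding domain.
Binding domain of *themselves₇*: the embedded TP, whose subject is the candidates₄.
*the musicians₁* c-commands the anaphor but is outside its binding domain → cannot satisfy Principle A.
*the witnesses₂* c-commands the anaphor but is outside its binding domain → cannot satisfy Principle A.
*the delegates₃* c-commands the anaphor but is outside its binding domain → cannot satisfy Principle A.
*the candidates₄* c-commands the anaphor within its binding domain → licit binder.
*the students₅* does not c-command the anaphor → cannot bind it.
*the architects₆* does not c-command the anaphor → cannot bind it.

{4}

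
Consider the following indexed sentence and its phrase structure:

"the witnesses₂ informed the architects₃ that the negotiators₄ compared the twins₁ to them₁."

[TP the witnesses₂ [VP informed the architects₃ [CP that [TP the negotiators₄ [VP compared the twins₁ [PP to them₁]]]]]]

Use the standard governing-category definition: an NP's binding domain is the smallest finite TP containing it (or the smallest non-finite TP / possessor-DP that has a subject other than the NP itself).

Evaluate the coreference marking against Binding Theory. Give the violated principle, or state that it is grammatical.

The two coindexed NPs are *the twins₁* and *them₁*.
*them₁* is a pronoun. Its binding domain is the embedded TP, whose subject is the negotiators₄.
*the twins₁* c-commands it within that domain and carries the same index.
The pronoun is locally bound → Principle B violation.

Principle B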